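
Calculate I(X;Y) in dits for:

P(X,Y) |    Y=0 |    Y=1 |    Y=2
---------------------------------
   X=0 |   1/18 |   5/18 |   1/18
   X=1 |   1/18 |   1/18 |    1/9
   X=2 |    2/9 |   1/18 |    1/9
0.0768 dits

Mutual information: I(X;Y) = H(X) + H(Y) - H(X,Y)

Marginals:
P(X) = (7/18, 2/9, 7/18), H(X) = 0.4642 dits
P(Y) = (1/3, 7/18, 5/18), H(Y) = 0.4731 dits

Joint entropy: H(X,Y) = 0.8604 dits

I(X;Y) = 0.4642 + 0.4731 - 0.8604 = 0.0768 dits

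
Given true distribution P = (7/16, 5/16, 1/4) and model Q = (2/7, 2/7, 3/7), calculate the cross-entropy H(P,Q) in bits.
1.6611 bits

Cross-entropy: H(P,Q) = -Σ p(x) log q(x)

Alternatively: H(P,Q) = H(P) + D_KL(P||Q)
H(P) = 1.5462 bits
D_KL(P||Q) = 0.1149 bits

H(P,Q) = 1.5462 + 0.1149 = 1.6611 bits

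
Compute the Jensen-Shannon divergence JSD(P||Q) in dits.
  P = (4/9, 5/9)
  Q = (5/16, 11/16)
0.0040 dits

Jensen-Shannon divergence is:
JSD(P||Q) = 0.5 × D_KL(P||M) + 0.5 × D_KL(Q||M)
where M = 0.5 × (P + Q) is the mixture distribution.

M = 0.5 × (4/9, 5/9) + 0.5 × (5/16, 11/16) = (0.378472, 0.621528)

D_KL(P||M) = 0.0039 dits
D_KL(Q||M) = 0.0041 dits

JSD(P||Q) = 0.5 × 0.0039 + 0.5 × 0.0041 = 0.0040 dits

Unlike KL divergence, JSD is symmetric and bounded: 0 ≤ JSD ≤ log(2).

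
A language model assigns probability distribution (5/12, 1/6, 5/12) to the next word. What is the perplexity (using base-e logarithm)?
2.7960

Perplexity is e^H (or exp(H) for natural log).

First, H = -Σ p log p = 1.0282 nats
Perplexity = e^1.0282 = 2.7960

Interpretation: The model's uncertainty is equivalent to choosing uniformly among 2.8 options.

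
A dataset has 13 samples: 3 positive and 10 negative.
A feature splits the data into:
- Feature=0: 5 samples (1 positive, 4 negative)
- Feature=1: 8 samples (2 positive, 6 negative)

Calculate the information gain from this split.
0.0024 bits

Information Gain = H(Y) - H(Y|Feature)

Before split:
P(positive) = 3/13 = 0.2308
H(Y) = 0.7793 bits

After split:
Feature=0: H = 0.7219 bits (weight = 5/13)
Feature=1: H = 0.8113 bits (weight = 8/13)
H(Y|Feature) = (5/13)×0.7219 + (8/13)×0.8113 = 0.7769 bits

Information Gain = 0.7793 - 0.7769 = 0.0024 bits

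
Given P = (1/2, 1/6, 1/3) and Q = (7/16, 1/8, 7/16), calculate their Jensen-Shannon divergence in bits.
0.0088 bits

Jensen-Shannon divergence is:
JSD(P||Q) = 0.5 × D_KL(P||M) + 0.5 × D_KL(Q||M)
where M = 0.5 × (P + Q) is the mixture distribution.

M = 0.5 × (1/2, 1/6, 1/3) + 0.5 × (7/16, 1/8, 7/16) = (15/32, 0.145833, 0.385417)

D_KL(P||M) = 0.0088 bits
D_KL(Q||M) = 0.0087 bits

JSD(P||Q) = 0.5 × 0.0088 + 0.5 × 0.0087 = 0.0088 bits

Unlike KL divergence, JSD is symmetric and bounded: 0 ≤ JSD ≤ log(2).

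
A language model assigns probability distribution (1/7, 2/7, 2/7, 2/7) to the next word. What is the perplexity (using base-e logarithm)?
3.8643

Perplexity is e^H (or exp(H) for natural log).

First, H = -Σ p log p = 1.3518 nats
Perplexity = e^1.3518 = 3.8643

Interpretation: The model's uncertainty is equivalent to choosing uniformly among 3.9 options.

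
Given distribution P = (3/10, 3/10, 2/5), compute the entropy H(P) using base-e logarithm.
1.0889 nats

Shannon entropy is H(X) = -Σ p(x) log p(x).

For P = (3/10, 3/10, 2/5):
H = -3/10 × log_e(3/10) -3/10 × log_e(3/10) -2/5 × log_e(2/5)
H = 1.0889 nats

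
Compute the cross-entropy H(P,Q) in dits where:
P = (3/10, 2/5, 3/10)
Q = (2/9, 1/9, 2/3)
0.6305 dits

Cross-entropy: H(P,Q) = -Σ p(x) log q(x)

Alternatively: H(P,Q) = H(P) + D_KL(P||Q)
H(P) = 0.4729 dits
D_KL(P||Q) = 0.1576 dits

H(P,Q) = 0.4729 + 0.1576 = 0.6305 dits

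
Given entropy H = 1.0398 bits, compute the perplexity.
2.0559

Perplexity is 2^H (or exp(H) for natural log).

H = 1.0398 bits
Perplexity = 2^1.0398 = 2.0559

Interpretation: The model's uncertainty is equivalent to choosing uniformly among 2.1 options.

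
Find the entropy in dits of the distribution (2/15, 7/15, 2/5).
0.4303 dits

Shannon entropy is H(X) = -Σ p(x) log p(x).

For P = (2/15, 7/15, 2/5):
H = -2/15 × log_10(2/15) -7/15 × log_10(7/15) -2/5 × log_10(2/5)
H = 0.4303 dits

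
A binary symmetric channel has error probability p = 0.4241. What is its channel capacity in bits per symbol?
0.0167 bits

For a binary symmetric channel (BSC) with error probability p:
Capacity C = 1 - H(p) bits per symbol

where H(p) = -p log₂(p) - (1-p) log₂(1-p) is the binary entropy function.

H(0.4241) = 0.9833 bits
C = 1 - 0.9833 = 0.0167 bits per symbol

This means we can reliably transmit up to 0.0167 bits of information per channel use.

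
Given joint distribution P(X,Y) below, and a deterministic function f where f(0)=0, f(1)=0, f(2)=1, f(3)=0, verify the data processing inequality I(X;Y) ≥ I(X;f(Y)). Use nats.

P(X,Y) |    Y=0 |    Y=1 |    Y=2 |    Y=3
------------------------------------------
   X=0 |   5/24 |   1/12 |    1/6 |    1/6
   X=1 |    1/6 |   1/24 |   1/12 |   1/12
I(X;Y) = 0.0061, I(X;f(Y)) = 0.0012, inequality holds: 0.0061 ≥ 0.0012

Data Processing Inequality: For any Markov chain X → Y → Z, we have I(X;Y) ≥ I(X;Z).

Here Z = f(Y) is a deterministic function of Y, forming X → Y → Z.

Original I(X;Y) = 0.0061 nats

After applying f:
P(X,Z) where Z=f(Y):
- P(X,Z=0) = P(X,Y=0) + P(X,Y=1) + P(X,Y=3)
- P(X,Z=1) = P(X,Y=2)

I(X;Z) = I(X;f(Y)) = 0.0012 nats

Verification: 0.0061 ≥ 0.0012 ✓

Information cannot be created by processing; the function f can only lose information about X.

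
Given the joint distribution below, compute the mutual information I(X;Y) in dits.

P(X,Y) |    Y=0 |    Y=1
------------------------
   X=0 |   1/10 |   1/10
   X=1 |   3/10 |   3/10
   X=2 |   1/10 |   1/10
0.0000 dits

Mutual information: I(X;Y) = H(X) + H(Y) - H(X,Y)

Marginals:
P(X) = (1/5, 3/5, 1/5), H(X) = 0.4127 dits
P(Y) = (1/2, 1/2), H(Y) = 0.3010 dits

Joint entropy: H(X,Y) = 0.7137 dits

I(X;Y) = 0.4127 + 0.3010 - 0.7137 = 0.0000 dits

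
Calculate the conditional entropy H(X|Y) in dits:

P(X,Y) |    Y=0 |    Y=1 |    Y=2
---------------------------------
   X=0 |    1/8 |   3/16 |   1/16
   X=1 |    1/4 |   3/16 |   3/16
0.2776 dits

Using the chain rule: H(X|Y) = H(X,Y) - H(Y)

First, compute H(X,Y) = 0.7476 dits

Marginal P(Y) = (3/8, 3/8, 1/4)
H(Y) = 0.4700 dits

H(X|Y) = H(X,Y) - H(Y) = 0.7476 - 0.4700 = 0.2776 dits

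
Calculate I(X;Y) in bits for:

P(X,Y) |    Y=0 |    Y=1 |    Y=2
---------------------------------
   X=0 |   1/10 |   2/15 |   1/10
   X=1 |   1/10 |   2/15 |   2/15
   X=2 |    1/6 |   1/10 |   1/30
0.0642 bits

Mutual information: I(X;Y) = H(X) + H(Y) - H(X,Y)

Marginals:
P(X) = (1/3, 11/30, 3/10), H(X) = 1.5801 bits
P(Y) = (11/30, 11/30, 4/15), H(Y) = 1.5700 bits

Joint entropy: H(X,Y) = 3.0859 bits

I(X;Y) = 1.5801 + 1.5700 - 3.0859 = 0.0642 bits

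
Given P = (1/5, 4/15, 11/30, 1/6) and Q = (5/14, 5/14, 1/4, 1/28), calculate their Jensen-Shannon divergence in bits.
0.0621 bits

Jensen-Shannon divergence is:
JSD(P||Q) = 0.5 × D_KL(P||M) + 0.5 × D_KL(Q||M)
where M = 0.5 × (P + Q) is the mixture distribution.

M = 0.5 × (1/5, 4/15, 11/30, 1/6) + 0.5 × (5/14, 5/14, 1/4, 1/28) = (0.278571, 0.311905, 0.308333, 0.10119)

D_KL(P||M) = 0.0557 bits
D_KL(Q||M) = 0.0685 bits

JSD(P||Q) = 0.5 × 0.0557 + 0.5 × 0.0685 = 0.0621 bits

Unlike KL divergence, JSD is symmetric and bounded: 0 ≤ JSD ≤ log(2).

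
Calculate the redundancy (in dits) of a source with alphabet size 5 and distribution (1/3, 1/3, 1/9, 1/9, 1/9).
0.0628 dits

Redundancy measures how far a source is from maximum entropy:
R = H_max - H(X)

Maximum entropy for 5 symbols: H_max = log_10(5) = 0.6990 dits
Actual entropy: H(X) = 0.6362 dits
Redundancy: R = 0.6990 - 0.6362 = 0.0628 dits

This redundancy represents potential for compression: the source could be compressed by 0.0628 dits per symbol.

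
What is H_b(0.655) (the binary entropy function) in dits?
0.2798 dits

The binary entropy function is:
H(p) = -p log(p) - (1-p) log(1-p)

H(0.655) = -0.655 × log_10(0.655) - 0.345 × log_10(0.345)
H(0.655) = 0.2798 dits

Note: Binary entropy is maximized at p=0.5 (H=1 bit) and minimized at p=0 or p=1 (H=0).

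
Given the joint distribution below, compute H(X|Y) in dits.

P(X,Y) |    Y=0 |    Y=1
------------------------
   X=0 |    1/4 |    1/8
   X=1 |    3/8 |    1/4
0.2863 dits

Using the chain rule: H(X|Y) = H(X,Y) - H(Y)

First, compute H(X,Y) = 0.5737 dits

Marginal P(Y) = (5/8, 3/8)
H(Y) = 0.2873 dits

H(X|Y) = H(X,Y) - H(Y) = 0.5737 - 0.2873 = 0.2863 dits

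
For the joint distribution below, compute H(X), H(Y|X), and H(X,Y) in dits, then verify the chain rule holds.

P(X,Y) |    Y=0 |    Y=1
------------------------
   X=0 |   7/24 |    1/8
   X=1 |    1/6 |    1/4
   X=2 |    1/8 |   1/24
H(X,Y) = 0.7196, H(X) = 0.4465, H(Y|X) = 0.2730 (all in dits)

Chain rule: H(X,Y) = H(X) + H(Y|X)

Left side — joint entropy directly:
H(X,Y) = -Σ p(x,y) log p(x,y) = 0.7196 dits

Right side — compute H(Y|X) from the conditional distributions:
P(X) = (5/12, 5/12, 1/6), so H(X) = 0.4465 dits
H(Y|X) = Σ_x P(X=x) · H(Y|X=x):
  P(Y|X=0) = (7/10, 3/10), H(Y|X=0) = 0.2653, weight P(X=0) = 5/12
  P(Y|X=1) = (2/5, 3/5), H(Y|X=1) = 0.2923, weight P(X=1) = 5/12
  P(Y|X=2) = (3/4, 1/4), H(Y|X=2) = 0.2442, weight P(X=2) = 1/6
H(Y|X) = 0.2730 dits

H(X) + H(Y|X) = 0.4465 + 0.2730 = 0.7196 dits

Both sides equal 0.7196 dits. ✓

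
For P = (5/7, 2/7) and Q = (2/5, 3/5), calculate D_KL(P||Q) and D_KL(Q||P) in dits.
D_KL(P||Q) = 0.0878, D_KL(Q||P) = 0.0926

KL divergence is not symmetric: D_KL(P||Q) ≠ D_KL(Q||P) in general.

D_KL(P||Q) = 0.0878 dits
D_KL(Q||P) = 0.0926 dits

No, they are not equal!

This asymmetry is why KL divergence is not a true distance metric.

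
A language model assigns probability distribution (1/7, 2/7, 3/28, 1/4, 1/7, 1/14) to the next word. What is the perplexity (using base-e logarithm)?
5.4103

Perplexity is e^H (or exp(H) for natural log).

First, H = -Σ p log p = 1.6883 nats
Perplexity = e^1.6883 = 5.4103

Interpretation: The model's uncertainty is equivalent to choosing uniformly among 5.4 options.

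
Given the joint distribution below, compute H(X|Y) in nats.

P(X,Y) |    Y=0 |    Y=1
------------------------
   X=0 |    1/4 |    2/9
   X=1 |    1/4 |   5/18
0.6901 nats

Using the chain rule: H(X|Y) = H(X,Y) - H(Y)

First, compute H(X,Y) = 1.3832 nats

Marginal P(Y) = (1/2, 1/2)
H(Y) = 0.6931 nats

H(X|Y) = H(X,Y) - H(Y) = 1.3832 - 0.6931 = 0.6901 nats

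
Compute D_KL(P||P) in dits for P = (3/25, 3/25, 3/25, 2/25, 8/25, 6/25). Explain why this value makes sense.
0.0000 dits

KL divergence satisfies the Gibbs inequality: D_KL(P||Q) ≥ 0 for all distributions P, Q.

D_KL(P||Q) = Σ p(x) log(p(x)/q(x))
Each term is p(x) × log_10(p(x)/p(x)) = p(x) × log_10(1) = 0, so the sum is 0.
D_KL(P||Q) = 0.0000 dits

When P = Q, the KL divergence is exactly 0, as there is no 'divergence' between identical distributions.

This non-negativity is a fundamental property: relative entropy cannot be negative because it measures how different Q is from P.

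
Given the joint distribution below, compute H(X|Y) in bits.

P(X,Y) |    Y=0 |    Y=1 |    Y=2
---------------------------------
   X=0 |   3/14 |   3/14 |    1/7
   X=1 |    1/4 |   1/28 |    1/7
0.8959 bits

Using the chain rule: H(X|Y) = H(X,Y) - H(Y)

First, compute H(X,Y) = 2.4262 bits

Marginal P(Y) = (13/28, 1/4, 2/7)
H(Y) = 1.5303 bits

H(X|Y) = H(X,Y) - H(Y) = 2.4262 - 1.5303 = 0.8959 bits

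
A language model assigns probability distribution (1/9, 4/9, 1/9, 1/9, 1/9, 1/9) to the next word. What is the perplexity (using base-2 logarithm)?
4.8603

Perplexity is 2^H (or exp(H) for natural log).

First, H = -Σ p log p = 2.2810 bits
Perplexity = 2^2.2810 = 4.8603

Interpretation: The model's uncertainty is equivalent to choosing uniformly among 4.9 options.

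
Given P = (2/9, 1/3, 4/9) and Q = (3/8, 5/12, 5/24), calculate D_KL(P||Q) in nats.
0.1461 nats

KL divergence: D_KL(P||Q) = Σ p(x) log(p(x)/q(x))

Computing term by term:
  x=0: 2/9 × log_e[(2/9)/(3/8)] = 2/9 × -0.5232 = -0.1163
  x=1: 1/3 × log_e[(1/3)/(5/12)] = 1/3 × -0.2231 = -0.0744
  x=2: 4/9 × log_e[(4/9)/(5/24)] = 4/9 × 0.7577 = 0.3367

D_KL(P||Q) = 0.1461 nats

Note: KL divergence is always non-negative and equals 0 iff P = Q.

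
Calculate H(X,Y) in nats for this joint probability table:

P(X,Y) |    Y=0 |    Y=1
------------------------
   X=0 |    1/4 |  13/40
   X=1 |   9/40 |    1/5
1.3694 nats

Joint entropy is H(X,Y) = -Σ_{x,y} p(x,y) log p(x,y).

Summing over all non-zero entries:
H(X,Y) = -[1/4·log_e(1/4) + 13/40·log_e(13/40) + 9/40·log_e(9/40) + 1/5·log_e(1/5)]
H(X,Y) = 1.3694 nats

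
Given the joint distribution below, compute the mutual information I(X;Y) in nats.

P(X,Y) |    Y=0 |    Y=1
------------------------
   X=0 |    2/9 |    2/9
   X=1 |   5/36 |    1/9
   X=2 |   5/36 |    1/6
0.0028 nats

Mutual information: I(X;Y) = H(X) + H(Y) - H(X,Y)

Marginals:
P(X) = (4/9, 1/4, 11/36), H(X) = 1.0693 nats
P(Y) = (1/2, 1/2), H(Y) = 0.6931 nats

Joint entropy: H(X,Y) = 1.7596 nats

I(X;Y) = 1.0693 + 0.6931 - 1.7596 = 0.0028 nats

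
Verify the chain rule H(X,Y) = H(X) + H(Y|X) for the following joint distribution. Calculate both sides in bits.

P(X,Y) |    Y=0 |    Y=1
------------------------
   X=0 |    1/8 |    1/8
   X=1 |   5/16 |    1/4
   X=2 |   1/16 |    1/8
H(X,Y) = 2.3994, H(X) = 1.4197, H(Y|X) = 0.9797 (all in bits)

Chain rule: H(X,Y) = H(X) + H(Y|X)

Left side — joint entropy directly:
H(X,Y) = -Σ p(x,y) log p(x,y) = 2.3994 bits

Right side — compute H(Y|X) from the conditional distributions:
P(X) = (1/4, 9/16, 3/16), so H(X) = 1.4197 bits
H(Y|X) = Σ_x P(X=x) · H(Y|X=x):
  P(Y|X=0) = (1/2, 1/2), H(Y|X=0) = 1.0000, weight P(X=0) = 1/4
  P(Y|X=1) = (5/9, 4/9), H(Y|X=1) = 0.9911, weight P(X=1) = 9/16
  P(Y|X=2) = (1/3, 2/3), H(Y|X=2) = 0.9183, weight P(X=2) = 3/16
H(Y|X) = 0.9797 bits

H(X) + H(Y|X) = 1.4197 + 0.9797 = 2.3994 bits

Both sides equal 2.3994 bits. ✓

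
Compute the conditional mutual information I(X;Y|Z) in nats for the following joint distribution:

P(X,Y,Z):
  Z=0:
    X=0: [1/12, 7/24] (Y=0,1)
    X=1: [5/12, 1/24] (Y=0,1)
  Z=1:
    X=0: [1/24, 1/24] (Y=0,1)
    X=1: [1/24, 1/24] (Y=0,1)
0.2226 nats

Conditional mutual information: I(X;Y|Z) = H(X|Z) + H(Y|Z) - H(X,Y|Z)

H(Z) = 0.4506
H(X,Z) = 1.1395 → H(X|Z) = 0.6890
H(Y,Z) = 1.1269 → H(Y|Z) = 0.6764
H(X,Y,Z) = 1.5933 → H(X,Y|Z) = 1.1428

I(X;Y|Z) = 0.6890 + 0.6764 - 1.1428 = 0.2226 nats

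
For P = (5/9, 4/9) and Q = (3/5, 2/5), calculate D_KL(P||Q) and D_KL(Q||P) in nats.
D_KL(P||Q) = 0.0041, D_KL(Q||P) = 0.0040

KL divergence is not symmetric: D_KL(P||Q) ≠ D_KL(Q||P) in general.

D_KL(P||Q) = 0.0041 nats
D_KL(Q||P) = 0.0040 nats

No, they are not equal!

This asymmetry is why KL divergence is not a true distance metric.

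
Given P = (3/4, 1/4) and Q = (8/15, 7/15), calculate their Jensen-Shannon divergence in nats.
0.0258 nats

Jensen-Shannon divergence is:
JSD(P||Q) = 0.5 × D_KL(P||M) + 0.5 × D_KL(Q||M)
where M = 0.5 × (P + Q) is the mixture distribution.

M = 0.5 × (3/4, 1/4) + 0.5 × (8/15, 7/15) = (0.641667, 0.358333)

D_KL(P||M) = 0.0270 nats
D_KL(Q||M) = 0.0246 nats

JSD(P||Q) = 0.5 × 0.0270 + 0.5 × 0.0246 = 0.0258 nats

Unlike KL divergence, JSD is symmetric and bounded: 0 ≤ JSD ≤ log(2).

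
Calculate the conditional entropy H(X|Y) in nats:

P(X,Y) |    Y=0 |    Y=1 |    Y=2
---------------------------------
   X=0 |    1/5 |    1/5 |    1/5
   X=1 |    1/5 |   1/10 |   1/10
0.6592 nats

Using the chain rule: H(X|Y) = H(X,Y) - H(Y)

First, compute H(X,Y) = 1.7481 nats

Marginal P(Y) = (2/5, 3/10, 3/10)
H(Y) = 1.0889 nats

H(X|Y) = H(X,Y) - H(Y) = 1.7481 - 1.0889 = 0.6592 nats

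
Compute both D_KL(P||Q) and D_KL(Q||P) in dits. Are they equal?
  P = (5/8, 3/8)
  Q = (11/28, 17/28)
D_KL(P||Q) = 0.0476, D_KL(Q||P) = 0.0478

KL divergence is not symmetric: D_KL(P||Q) ≠ D_KL(Q||P) in general.

D_KL(P||Q) = 0.0476 dits
D_KL(Q||P) = 0.0478 dits

No, they are not equal!

This asymmetry is why KL divergence is not a true distance metric.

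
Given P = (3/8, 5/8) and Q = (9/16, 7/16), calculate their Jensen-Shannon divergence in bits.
0.0256 bits

Jensen-Shannon divergence is:
JSD(P||Q) = 0.5 × D_KL(P||M) + 0.5 × D_KL(Q||M)
where M = 0.5 × (P + Q) is the mixture distribution.

M = 0.5 × (3/8, 5/8) + 0.5 × (9/16, 7/16) = (15/32, 17/32)

D_KL(P||M) = 0.0258 bits
D_KL(Q||M) = 0.0254 bits

JSD(P||Q) = 0.5 × 0.0258 + 0.5 × 0.0254 = 0.0256 bits

Unlike KL divergence, JSD is symmetric and bounded: 0 ≤ JSD ≤ log(2).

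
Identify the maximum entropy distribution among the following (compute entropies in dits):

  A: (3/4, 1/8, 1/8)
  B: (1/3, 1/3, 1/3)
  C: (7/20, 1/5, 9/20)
B

For a discrete distribution over n outcomes, entropy is maximized by the uniform distribution.

Computing entropies:
H(A) = 0.3195 dits
H(B) = 0.4771 dits
H(C) = 0.4554 dits

The uniform distribution (where all probabilities equal 1/3) achieves the maximum entropy of log_10(3) = 0.4771 dits.

Distribution B has the highest entropy.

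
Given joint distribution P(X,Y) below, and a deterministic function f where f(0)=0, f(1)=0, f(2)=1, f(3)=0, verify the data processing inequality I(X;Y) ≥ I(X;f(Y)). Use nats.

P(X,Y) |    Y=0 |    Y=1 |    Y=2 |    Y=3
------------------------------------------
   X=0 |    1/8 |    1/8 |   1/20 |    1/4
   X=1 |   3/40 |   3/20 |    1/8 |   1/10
I(X;Y) = 0.0523, I(X;f(Y)) = 0.0303, inequality holds: 0.0523 ≥ 0.0303

Data Processing Inequality: For any Markov chain X → Y → Z, we have I(X;Y) ≥ I(X;Z).

Here Z = f(Y) is a deterministic function of Y, forming X → Y → Z.

Original I(X;Y) = 0.0523 nats

After applying f:
P(X,Z) where Z=f(Y):
- P(X,Z=0) = P(X,Y=0) + P(X,Y=1) + P(X,Y=3)
- P(X,Z=1) = P(X,Y=2)

I(X;Z) = I(X;f(Y)) = 0.0303 nats

Verification: 0.0523 ≥ 0.0303 ✓

Information cannot be created by processing; the function f can only lose information about X.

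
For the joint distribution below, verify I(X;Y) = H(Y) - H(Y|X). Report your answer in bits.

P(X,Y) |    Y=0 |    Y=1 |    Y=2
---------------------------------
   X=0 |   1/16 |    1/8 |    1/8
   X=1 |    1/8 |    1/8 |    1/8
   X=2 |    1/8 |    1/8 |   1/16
I(X;Y) = 0.0339 bits

Mutual information has multiple equivalent forms:
- I(X;Y) = H(X) - H(X|Y)
- I(X;Y) = H(Y) - H(Y|X)
- I(X;Y) = H(X) + H(Y) - H(X,Y)

Computing all quantities:
H(X) = 1.5794, H(Y) = 1.5794, H(X,Y) = 3.1250
H(X|Y) = 1.5456, H(Y|X) = 1.5456

Verification:
H(X) - H(X|Y) = 1.5794 - 1.5456 = 0.0339
H(Y) - H(Y|X) = 1.5794 - 1.5456 = 0.0339
H(X) + H(Y) - H(X,Y) = 1.5794 + 1.5794 - 3.1250 = 0.0339

All forms give I(X;Y) = 0.0339 bits. ✓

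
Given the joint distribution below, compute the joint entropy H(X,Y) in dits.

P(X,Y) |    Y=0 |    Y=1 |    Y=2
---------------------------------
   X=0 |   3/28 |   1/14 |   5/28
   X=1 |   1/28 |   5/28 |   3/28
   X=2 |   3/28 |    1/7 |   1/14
0.9152 dits

Joint entropy is H(X,Y) = -Σ_{x,y} p(x,y) log p(x,y).

Summing over all non-zero entries:
H(X,Y) = -[3/28·log_10(3/28) + 1/14·log_10(1/14) + 5/28·log_10(5/28) + 1/28·log_10(1/28) + 5/28·log_10(5/28) + 3/28·log_10(3/28) + 3/28·log_10(3/28) + 1/7·log_10(1/7) + 1/14·log_10(1/14)]
H(X,Y) = 0.9152 dits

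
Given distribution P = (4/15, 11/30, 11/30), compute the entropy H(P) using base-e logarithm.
1.0882 nats

Shannon entropy is H(X) = -Σ p(x) log p(x).

For P = (4/15, 11/30, 11/30):
H = -4/15 × log_e(4/15) -11/30 × log_e(11/30) -11/30 × log_e(11/30)
H = 1.0882 nats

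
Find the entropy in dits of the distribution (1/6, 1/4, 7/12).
0.4168 dits

Shannon entropy is H(X) = -Σ p(x) log p(x).

For P = (1/6, 1/4, 7/12):
H = -1/6 × log_10(1/6) -1/4 × log_10(1/4) -7/12 × log_10(7/12)
H = 0.4168 dits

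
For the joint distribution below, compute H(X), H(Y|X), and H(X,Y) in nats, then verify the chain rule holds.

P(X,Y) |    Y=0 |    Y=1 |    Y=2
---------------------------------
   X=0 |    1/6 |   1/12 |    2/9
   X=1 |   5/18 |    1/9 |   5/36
H(X,Y) = 1.7141, H(X) = 0.6916, H(Y|X) = 1.0225 (all in nats)

Chain rule: H(X,Y) = H(X) + H(Y|X)

Left side — joint entropy directly:
H(X,Y) = -Σ p(x,y) log p(x,y) = 1.7141 nats

Right side — compute H(Y|X) from the conditional distributions:
P(X) = (17/36, 19/36), so H(X) = 0.6916 nats
H(Y|X) = Σ_x P(X=x) · H(Y|X=x):
  P(Y|X=0) = (6/17, 3/17, 8/17), H(Y|X=0) = 1.0284, weight P(X=0) = 17/36
  P(Y|X=1) = (10/19, 4/19, 5/19), H(Y|X=1) = 1.0172, weight P(X=1) = 19/36
H(Y|X) = 1.0225 nats

H(X) + H(Y|X) = 0.6916 + 1.0225 = 1.7141 nats

Both sides equal 1.7141 nats. ✓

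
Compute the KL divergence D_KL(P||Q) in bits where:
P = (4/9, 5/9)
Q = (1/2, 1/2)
0.0089 bits

KL divergence: D_KL(P||Q) = Σ p(x) log(p(x)/q(x))

Computing term by term:
  x=0: 4/9 × log_2[(4/9)/(1/2)] = 4/9 × -0.1699 = -0.0755
  x=1: 5/9 × log_2[(5/9)/(1/2)] = 5/9 × 0.1520 = 0.0844

D_KL(P||Q) = 0.0089 bits

Note: KL divergence is always non-negative and equals 0 iff P = Q.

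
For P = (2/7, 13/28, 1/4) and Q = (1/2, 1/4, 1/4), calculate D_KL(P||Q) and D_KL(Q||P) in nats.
D_KL(P||Q) = 0.1275, D_KL(Q||P) = 0.1250

KL divergence is not symmetric: D_KL(P||Q) ≠ D_KL(Q||P) in general.

D_KL(P||Q) = 0.1275 nats
D_KL(Q||P) = 0.1250 nats

No, they are not equal!

This asymmetry is why KL divergence is not a true distance metric.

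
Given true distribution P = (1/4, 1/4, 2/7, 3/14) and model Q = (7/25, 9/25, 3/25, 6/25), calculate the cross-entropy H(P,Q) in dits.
0.6450 dits

Cross-entropy: H(P,Q) = -Σ p(x) log q(x)

Alternatively: H(P,Q) = H(P) + D_KL(P||Q)
H(P) = 0.5998 dits
D_KL(P||Q) = 0.0452 dits

H(P,Q) = 0.5998 + 0.0452 = 0.6450 dits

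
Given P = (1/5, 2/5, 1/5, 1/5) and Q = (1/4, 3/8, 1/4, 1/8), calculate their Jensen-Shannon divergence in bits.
0.0106 bits

Jensen-Shannon divergence is:
JSD(P||Q) = 0.5 × D_KL(P||M) + 0.5 × D_KL(Q||M)
where M = 0.5 × (P + Q) is the mixture distribution.

M = 0.5 × (1/5, 2/5, 1/5, 1/5) + 0.5 × (1/4, 3/8, 1/4, 1/8) = (9/40, 0.3875, 9/40, 0.1625)

D_KL(P||M) = 0.0103 bits
D_KL(Q||M) = 0.0109 bits

JSD(P||Q) = 0.5 × 0.0103 + 0.5 × 0.0109 = 0.0106 bits

Unlike KL divergence, JSD is symmetric and bounded: 0 ≤ JSD ≤ log(2).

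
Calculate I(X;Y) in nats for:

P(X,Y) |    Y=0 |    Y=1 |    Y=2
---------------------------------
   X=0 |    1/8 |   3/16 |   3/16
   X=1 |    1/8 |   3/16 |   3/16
0.0000 nats

Mutual information: I(X;Y) = H(X) + H(Y) - H(X,Y)

Marginals:
P(X) = (1/2, 1/2), H(X) = 0.6931 nats
P(Y) = (1/4, 3/8, 3/8), H(Y) = 1.0822 nats

Joint entropy: H(X,Y) = 1.7753 nats

I(X;Y) = 0.6931 + 1.0822 - 1.7753 = 0.0000 nats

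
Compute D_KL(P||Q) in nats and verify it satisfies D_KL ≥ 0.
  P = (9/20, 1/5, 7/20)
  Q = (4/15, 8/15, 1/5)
0.2352 nats

KL divergence satisfies the Gibbs inequality: D_KL(P||Q) ≥ 0 for all distributions P, Q.

D_KL(P||Q) = Σ p(x) log(p(x)/q(x))
Term by term:
  x=0: 9/20 × log_e[(9/20)/(4/15)] = 0.2355
  x=1: 1/5 × log_e[(1/5)/(8/15)] = -0.1962
  x=2: 7/20 × log_e[(7/20)/(1/5)] = 0.1959
D_KL(P||Q) = 0.2352 nats

D_KL(P||Q) = 0.2352 ≥ 0 ✓

This non-negativity is a fundamental property: relative entropy cannot be negative because it measures how different Q is from P.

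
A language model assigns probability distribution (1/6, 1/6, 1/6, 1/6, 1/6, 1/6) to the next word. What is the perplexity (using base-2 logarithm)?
6.0000

Perplexity is 2^H (or exp(H) for natural log).

First, H = -Σ p log p = 2.5850 bits
Perplexity = 2^2.5850 = 6.0000

Interpretation: The model's uncertainty is equivalent to choosing uniformly among 6.0 options.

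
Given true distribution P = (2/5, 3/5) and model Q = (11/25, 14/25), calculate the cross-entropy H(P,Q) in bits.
0.9757 bits

Cross-entropy: H(P,Q) = -Σ p(x) log q(x)

Alternatively: H(P,Q) = H(P) + D_KL(P||Q)
H(P) = 0.9710 bits
D_KL(P||Q) = 0.0047 bits

H(P,Q) = 0.9710 + 0.0047 = 0.9757 bits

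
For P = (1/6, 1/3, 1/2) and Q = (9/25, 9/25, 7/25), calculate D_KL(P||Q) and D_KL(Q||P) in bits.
D_KL(P||Q) = 0.1961, D_KL(Q||P) = 0.2057

KL divergence is not symmetric: D_KL(P||Q) ≠ D_KL(Q||P) in general.

D_KL(P||Q) = 0.1961 bits
D_KL(Q||P) = 0.2057 bits

No, they are not equal!

This asymmetry is why KL divergence is not a true distance metric.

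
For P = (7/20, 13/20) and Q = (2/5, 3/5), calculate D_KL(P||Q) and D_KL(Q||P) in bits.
D_KL(P||Q) = 0.0076, D_KL(Q||P) = 0.0078

KL divergence is not symmetric: D_KL(P||Q) ≠ D_KL(Q||P) in general.

D_KL(P||Q) = 0.0076 bits
D_KL(Q||P) = 0.0078 bits

No, they are not equal!

This asymmetry is why KL divergence is not a true distance metric.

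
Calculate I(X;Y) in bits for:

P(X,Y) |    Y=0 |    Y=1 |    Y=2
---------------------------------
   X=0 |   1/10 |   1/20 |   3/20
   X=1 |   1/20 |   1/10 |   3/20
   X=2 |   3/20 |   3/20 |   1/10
0.0710 bits

Mutual information: I(X;Y) = H(X) + H(Y) - H(X,Y)

Marginals:
P(X) = (3/10, 3/10, 2/5), H(X) = 1.5710 bits
P(Y) = (3/10, 3/10, 2/5), H(Y) = 1.5710 bits

Joint entropy: H(X,Y) = 3.0710 bits

I(X;Y) = 1.5710 + 1.5710 - 3.0710 = 0.0710 bits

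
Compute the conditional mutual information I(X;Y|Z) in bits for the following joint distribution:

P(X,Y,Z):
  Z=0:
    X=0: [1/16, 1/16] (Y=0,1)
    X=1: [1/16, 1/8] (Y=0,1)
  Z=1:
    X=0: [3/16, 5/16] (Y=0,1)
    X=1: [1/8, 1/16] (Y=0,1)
0.0402 bits

Conditional mutual information: I(X;Y|Z) = H(X|Z) + H(Y|Z) - H(X,Y|Z)

H(Z) = 0.8960
H(X,Z) = 1.7806 → H(X|Z) = 0.8846
H(Y,Z) = 1.8829 → H(Y|Z) = 0.9868
H(X,Y,Z) = 2.7272 → H(X,Y|Z) = 1.8312

I(X;Y|Z) = 0.8846 + 0.9868 - 1.8312 = 0.0402 bits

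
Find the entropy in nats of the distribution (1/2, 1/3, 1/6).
1.0114 nats

Shannon entropy is H(X) = -Σ p(x) log p(x).

For P = (1/2, 1/3, 1/6):
H = -1/2 × log_e(1/2) -1/3 × log_e(1/3) -1/6 × log_e(1/6)
H = 1.0114 nats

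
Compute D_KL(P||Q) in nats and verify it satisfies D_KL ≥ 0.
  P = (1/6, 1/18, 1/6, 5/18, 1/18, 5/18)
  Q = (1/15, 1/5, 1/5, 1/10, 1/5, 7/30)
0.3122 nats

KL divergence satisfies the Gibbs inequality: D_KL(P||Q) ≥ 0 for all distributions P, Q.

D_KL(P||Q) = Σ p(x) log(p(x)/q(x))
Term by term:
  x=0: 1/6 × log_e[(1/6)/(1/15)] = 0.1527
  x=1: 1/18 × log_e[(1/18)/(1/5)] = -0.0712
  x=2: 1/6 × log_e[(1/6)/(1/5)] = -0.0304
  x=3: 5/18 × log_e[(5/18)/(1/10)] = 0.2838
  x=4: 1/18 × log_e[(1/18)/(1/5)] = -0.0712
  x=5: 5/18 × log_e[(5/18)/(7/30)] = 0.0484
D_KL(P||Q) = 0.3122 nats

D_KL(P||Q) = 0.3122 ≥ 0 ✓

This non-negativity is a fundamental property: relative entropy cannot be negative because it measures how different Q is from P.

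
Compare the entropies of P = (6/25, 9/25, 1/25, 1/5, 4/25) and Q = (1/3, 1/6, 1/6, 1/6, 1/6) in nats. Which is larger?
Q

Computing entropies in nats:
H(P) = 1.4542
H(Q) = 1.5607

Distribution Q has higher entropy.

Intuition: The distribution closer to uniform (more spread out) has higher entropy.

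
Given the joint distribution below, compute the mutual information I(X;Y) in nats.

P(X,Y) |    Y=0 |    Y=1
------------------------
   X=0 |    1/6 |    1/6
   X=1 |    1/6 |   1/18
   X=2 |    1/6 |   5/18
0.0431 nats

Mutual information: I(X;Y) = H(X) + H(Y) - H(X,Y)

Marginals:
P(X) = (1/3, 2/9, 4/9), H(X) = 1.0609 nats
P(Y) = (1/2, 1/2), H(Y) = 0.6931 nats

Joint entropy: H(X,Y) = 1.7109 nats

I(X;Y) = 1.0609 + 0.6931 - 1.7109 = 0.0431 nats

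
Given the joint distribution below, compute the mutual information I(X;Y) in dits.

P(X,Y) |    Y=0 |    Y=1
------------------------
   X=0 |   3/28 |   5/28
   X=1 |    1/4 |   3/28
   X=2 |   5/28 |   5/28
0.0156 dits

Mutual information: I(X;Y) = H(X) + H(Y) - H(X,Y)

Marginals:
P(X) = (2/7, 5/14, 5/14), H(X) = 0.4748 dits
P(Y) = (15/28, 13/28), H(Y) = 0.2999 dits

Joint entropy: H(X,Y) = 0.7592 dits

I(X;Y) = 0.4748 + 0.2999 - 0.7592 = 0.0156 dits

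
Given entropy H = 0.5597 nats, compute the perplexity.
1.7501

Perplexity is e^H (or exp(H) for natural log).

H = 0.5597 nats
Perplexity = e^0.5597 = 1.7501

Interpretation: The model's uncertainty is equivalent to choosing uniformly among 1.8 options.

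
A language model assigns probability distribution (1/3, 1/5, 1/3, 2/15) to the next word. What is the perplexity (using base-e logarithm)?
3.7545

Perplexity is e^H (or exp(H) for natural log).

First, H = -Σ p log p = 1.3229 nats
Perplexity = e^1.3229 = 3.7545

Interpretation: The model's uncertainty is equivalent to choosing uniformly among 3.8 options.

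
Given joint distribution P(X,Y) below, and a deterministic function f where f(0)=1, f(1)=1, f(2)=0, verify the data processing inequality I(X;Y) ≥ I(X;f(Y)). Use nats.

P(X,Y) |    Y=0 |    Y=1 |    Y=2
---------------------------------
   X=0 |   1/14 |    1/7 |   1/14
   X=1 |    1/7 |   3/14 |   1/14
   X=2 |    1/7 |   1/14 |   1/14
I(X;Y) = 0.0334, I(X;f(Y)) = 0.0051, inequality holds: 0.0334 ≥ 0.0051

Data Processing Inequality: For any Markov chain X → Y → Z, we have I(X;Y) ≥ I(X;Z).

Here Z = f(Y) is a deterministic function of Y, forming X → Y → Z.

Original I(X;Y) = 0.0334 nats

After applying f:
P(X,Z) where Z=f(Y):
- P(X,Z=0) = P(X,Y=2)
- P(X,Z=1) = P(X,Y=0) + P(X,Y=1)

I(X;Z) = I(X;f(Y)) = 0.0051 nats

Verification: 0.0334 ≥ 0.0051 ✓

Information cannot be created by processing; the function f can only lose information about X.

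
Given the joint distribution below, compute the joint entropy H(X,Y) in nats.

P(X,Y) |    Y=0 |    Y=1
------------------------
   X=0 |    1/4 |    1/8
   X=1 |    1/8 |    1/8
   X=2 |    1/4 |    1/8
1.7329 nats

Joint entropy is H(X,Y) = -Σ_{x,y} p(x,y) log p(x,y).

Summing over all non-zero entries:
H(X,Y) = -[1/4·log_e(1/4) + 1/8·log_e(1/8) + 1/8·log_e(1/8) + 1/8·log_e(1/8) + 1/4·log_e(1/4) + 1/8·log_e(1/8)]
H(X,Y) = 1.7329 nats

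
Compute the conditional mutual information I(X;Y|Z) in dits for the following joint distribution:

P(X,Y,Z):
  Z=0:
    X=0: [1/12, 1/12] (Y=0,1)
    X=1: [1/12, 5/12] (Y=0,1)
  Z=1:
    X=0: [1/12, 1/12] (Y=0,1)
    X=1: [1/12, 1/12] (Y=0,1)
0.0148 dits

Conditional mutual information: I(X;Y|Z) = H(X|Z) + H(Y|Z) - H(X,Y|Z)

H(Z) = 0.2764
H(X,Z) = 0.5396 → H(X|Z) = 0.2632
H(Y,Z) = 0.5396 → H(Y|Z) = 0.2632
H(X,Y,Z) = 0.7879 → H(X,Y|Z) = 0.5115

I(X;Y|Z) = 0.2632 + 0.2632 - 0.5115 = 0.0148 dits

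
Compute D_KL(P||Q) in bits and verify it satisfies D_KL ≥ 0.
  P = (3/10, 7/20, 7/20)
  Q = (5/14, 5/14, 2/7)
0.0168 bits

KL divergence satisfies the Gibbs inequality: D_KL(P||Q) ≥ 0 for all distributions P, Q.

D_KL(P||Q) = Σ p(x) log(p(x)/q(x))
Term by term:
  x=0: 3/10 × log_2[(3/10)/(5/14)] = -0.0755
  x=1: 7/20 × log_2[(7/20)/(5/14)] = -0.0102
  x=2: 7/20 × log_2[(7/20)/(2/7)] = 0.1025
D_KL(P||Q) = 0.0168 bits

D_KL(P||Q) = 0.0168 ≥ 0 ✓

This non-negativity is a fundamental property: relative entropy cannot be negative because it measures how different Q is from P.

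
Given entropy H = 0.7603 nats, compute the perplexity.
2.1389

Perplexity is e^H (or exp(H) for natural log).

H = 0.7603 nats
Perplexity = e^0.7603 = 2.1389

Interpretation: The model's uncertainty is equivalent to choosing uniformly among 2.1 options.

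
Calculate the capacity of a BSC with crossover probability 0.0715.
0.6285 bits

For a binary symmetric channel (BSC) with error probability p:
Capacity C = 1 - H(p) bits per symbol

where H(p) = -p log₂(p) - (1-p) log₂(1-p) is the binary entropy function.

H(0.0715) = 0.3715 bits
C = 1 - 0.3715 = 0.6285 bits per symbol

This means we can reliably transmit up to 0.6285 bits of information per channel use.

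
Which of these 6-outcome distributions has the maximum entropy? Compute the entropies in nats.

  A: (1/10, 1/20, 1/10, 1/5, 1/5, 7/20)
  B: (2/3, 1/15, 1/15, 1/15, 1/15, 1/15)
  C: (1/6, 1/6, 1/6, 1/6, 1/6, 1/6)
C

For a discrete distribution over n outcomes, entropy is maximized by the uniform distribution.

Computing entropies:
H(A) = 1.6215 nats
H(B) = 1.1730 nats
H(C) = 1.7918 nats

The uniform distribution (where all probabilities equal 1/6) achieves the maximum entropy of log_e(6) = 1.7918 nats.

Distribution C has the highest entropy.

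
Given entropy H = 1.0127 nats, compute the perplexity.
2.7530

Perplexity is e^H (or exp(H) for natural log).

H = 1.0127 nats
Perplexity = e^1.0127 = 2.7530

Interpretation: The model's uncertainty is equivalent to choosing uniformly among 2.8 options.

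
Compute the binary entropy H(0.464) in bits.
0.9963 bits

The binary entropy function is:
H(p) = -p log(p) - (1-p) log(1-p)

H(0.464) = -0.464 × log_2(0.464) - 0.536 × log_2(0.536)
H(0.464) = 0.9963 bits

Note: Binary entropy is maximized at p=0.5 (H=1 bit) and minimized at p=0 or p=1 (H=0).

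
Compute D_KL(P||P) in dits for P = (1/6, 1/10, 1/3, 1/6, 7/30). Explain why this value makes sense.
0.0000 dits

KL divergence satisfies the Gibbs inequality: D_KL(P||Q) ≥ 0 for all distributions P, Q.

D_KL(P||Q) = Σ p(x) log(p(x)/q(x))
Each term is p(x) × log_10(p(x)/p(x)) = p(x) × log_10(1) = 0, so the sum is 0.
D_KL(P||Q) = 0.0000 dits

When P = Q, the KL divergence is exactly 0, as there is no 'divergence' between identical distributions.

This non-negativity is a fundamental property: relative entropy cannot be negative because it measures how different Q is from P.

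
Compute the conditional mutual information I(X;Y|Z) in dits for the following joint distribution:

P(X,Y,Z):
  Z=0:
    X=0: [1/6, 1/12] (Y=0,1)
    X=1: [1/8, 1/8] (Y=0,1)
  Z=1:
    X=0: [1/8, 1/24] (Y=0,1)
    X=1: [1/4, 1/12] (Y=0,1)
0.0031 dits

Conditional mutual information: I(X;Y|Z) = H(X|Z) + H(Y|Z) - H(X,Y|Z)

H(Z) = 0.3010
H(X,Z) = 0.5898 → H(X|Z) = 0.2887
H(Y,Z) = 0.5706 → H(Y|Z) = 0.2696
H(X,Y,Z) = 0.8562 → H(X,Y|Z) = 0.5552

I(X;Y|Z) = 0.2887 + 0.2696 - 0.5552 = 0.0031 dits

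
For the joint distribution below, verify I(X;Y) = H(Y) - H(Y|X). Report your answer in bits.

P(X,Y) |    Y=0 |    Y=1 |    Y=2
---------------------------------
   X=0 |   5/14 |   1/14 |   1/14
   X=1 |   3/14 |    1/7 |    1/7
I(X;Y) = 0.0611 bits

Mutual information has multiple equivalent forms:
- I(X;Y) = H(X) - H(X|Y)
- I(X;Y) = H(Y) - H(Y|X)
- I(X;Y) = H(X) + H(Y) - H(X,Y)

Computing all quantities:
H(X) = 1.0000, H(Y) = 1.4138, H(X,Y) = 2.3527
H(X|Y) = 0.9389, H(Y|X) = 1.3527

Verification:
H(X) - H(X|Y) = 1.0000 - 0.9389 = 0.0611
H(Y) - H(Y|X) = 1.4138 - 1.3527 = 0.0611
H(X) + H(Y) - H(X,Y) = 1.0000 + 1.4138 - 2.3527 = 0.0611

All forms give I(X;Y) = 0.0611 bits. ✓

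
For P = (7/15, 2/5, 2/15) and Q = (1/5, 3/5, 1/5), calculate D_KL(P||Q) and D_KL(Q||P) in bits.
D_KL(P||Q) = 0.2585, D_KL(Q||P) = 0.2235

KL divergence is not symmetric: D_KL(P||Q) ≠ D_KL(Q||P) in general.

D_KL(P||Q) = 0.2585 bits
D_KL(Q||P) = 0.2235 bits

No, they are not equal!

This asymmetry is why KL divergence is not a true distance metric.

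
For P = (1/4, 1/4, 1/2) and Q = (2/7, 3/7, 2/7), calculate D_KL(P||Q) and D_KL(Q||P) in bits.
D_KL(P||Q) = 0.1611, D_KL(Q||P) = 0.1576

KL divergence is not symmetric: D_KL(P||Q) ≠ D_KL(Q||P) in general.

D_KL(P||Q) = 0.1611 bits
D_KL(Q||P) = 0.1576 bits

No, they are not equal!

This asymmetry is why KL divergence is not a true distance metric.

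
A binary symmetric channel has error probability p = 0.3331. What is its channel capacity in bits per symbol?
0.0819 bits

For a binary symmetric channel (BSC) with error probability p:
Capacity C = 1 - H(p) bits per symbol

where H(p) = -p log₂(p) - (1-p) log₂(1-p) is the binary entropy function.

H(0.3331) = 0.9181 bits
C = 1 - 0.9181 = 0.0819 bits per symbol

This means we can reliably transmit up to 0.0819 bits of information per channel use.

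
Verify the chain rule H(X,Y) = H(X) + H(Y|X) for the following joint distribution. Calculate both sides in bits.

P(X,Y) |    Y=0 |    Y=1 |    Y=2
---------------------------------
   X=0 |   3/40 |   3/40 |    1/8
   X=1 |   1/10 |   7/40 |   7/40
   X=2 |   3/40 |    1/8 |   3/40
H(X,Y) = 3.0834, H(X) = 1.5428, H(Y|X) = 1.5406 (all in bits)

Chain rule: H(X,Y) = H(X) + H(Y|X)

Left side — joint entropy directly:
H(X,Y) = -Σ p(x,y) log p(x,y) = 3.0834 bits

Right side — compute H(Y|X) from the conditional distributions:
P(X) = (11/40, 9/20, 11/40), so H(X) = 1.5428 bits
H(Y|X) = Σ_x P(X=x) · H(Y|X=x):
  P(Y|X=0) = (3/11, 3/11, 5/11), H(Y|X=0) = 1.5395, weight P(X=0) = 11/40
  P(Y|X=1) = (2/9, 7/18, 7/18), H(Y|X=1) = 1.5420, weight P(X=1) = 9/20
  P(Y|X=2) = (3/11, 5/11, 3/11), H(Y|X=2) = 1.5395, weight P(X=2) = 11/40
H(Y|X) = 1.5406 bits

H(X) + H(Y|X) = 1.5428 + 1.5406 = 3.0834 bits

Both sides equal 3.0834 bits. ✓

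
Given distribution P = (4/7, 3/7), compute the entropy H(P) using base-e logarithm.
0.6829 nats

Shannon entropy is H(X) = -Σ p(x) log p(x).

For P = (4/7, 3/7):
H = -4/7 × log_e(4/7) -3/7 × log_e(3/7)
H = 0.6829 nats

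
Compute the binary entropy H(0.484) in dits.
0.3008 dits

The binary entropy function is:
H(p) = -p log(p) - (1-p) log(1-p)

H(0.484) = -0.484 × log_10(0.484) - 0.516 × log_10(0.516)
H(0.484) = 0.3008 dits

Note: Binary entropy is maximized at p=0.5 (H=1 bit) and minimized at p=0 or p=1 (H=0).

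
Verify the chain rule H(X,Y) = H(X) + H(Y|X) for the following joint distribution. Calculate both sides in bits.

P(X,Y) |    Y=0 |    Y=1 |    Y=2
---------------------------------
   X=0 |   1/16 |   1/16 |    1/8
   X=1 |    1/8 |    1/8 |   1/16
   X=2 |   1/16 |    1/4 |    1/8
H(X,Y) = 3.0000, H(X) = 1.5462, H(Y|X) = 1.4538 (all in bits)

Chain rule: H(X,Y) = H(X) + H(Y|X)

Left side — joint entropy directly:
H(X,Y) = -Σ p(x,y) log p(x,y) = 3.0000 bits

Right side — compute H(Y|X) from the conditional distributions:
P(X) = (1/4, 5/16, 7/16), so H(X) = 1.5462 bits
H(Y|X) = Σ_x P(X=x) · H(Y|X=x):
  P(Y|X=0) = (1/4, 1/4, 1/2), H(Y|X=0) = 1.5000, weight P(X=0) = 1/4
  P(Y|X=1) = (2/5, 2/5, 1/5), H(Y|X=1) = 1.5219, weight P(X=1) = 5/16
  P(Y|X=2) = (1/7, 4/7, 2/7), H(Y|X=2) = 1.3788, weight P(X=2) = 7/16
H(Y|X) = 1.4538 bits

H(X) + H(Y|X) = 1.5462 + 1.4538 = 3.0000 bits

Both sides equal 3.0000 bits. ✓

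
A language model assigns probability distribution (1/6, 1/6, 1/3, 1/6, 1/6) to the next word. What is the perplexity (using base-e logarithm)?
4.7622

Perplexity is e^H (or exp(H) for natural log).

First, H = -Σ p log p = 1.5607 nats
Perplexity = e^1.5607 = 4.7622

Interpretation: The model's uncertainty is equivalent to choosing uniformly among 4.8 options.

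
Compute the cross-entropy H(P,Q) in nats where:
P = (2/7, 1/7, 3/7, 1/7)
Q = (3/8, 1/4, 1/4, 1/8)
1.3695 nats

Cross-entropy: H(P,Q) = -Σ p(x) log q(x)

Alternatively: H(P,Q) = H(P) + D_KL(P||Q)
H(P) = 1.2770 nats
D_KL(P||Q) = 0.0924 nats

H(P,Q) = 1.2770 + 0.0924 = 1.3695 nats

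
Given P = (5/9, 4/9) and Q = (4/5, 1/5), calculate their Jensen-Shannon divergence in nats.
0.0349 nats

Jensen-Shannon divergence is:
JSD(P||Q) = 0.5 × D_KL(P||M) + 0.5 × D_KL(Q||M)
where M = 0.5 × (P + Q) is the mixture distribution.

M = 0.5 × (5/9, 4/9) + 0.5 × (4/5, 1/5) = (0.677778, 0.322222)

D_KL(P||M) = 0.0325 nats
D_KL(Q||M) = 0.0372 nats

JSD(P||Q) = 0.5 × 0.0325 + 0.5 × 0.0372 = 0.0349 nats

Unlike KL divergence, JSD is symmetric and bounded: 0 ≤ JSD ≤ log(2).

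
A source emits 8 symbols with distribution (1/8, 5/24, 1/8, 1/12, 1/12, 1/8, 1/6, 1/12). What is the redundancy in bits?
0.0765 bits

Redundancy measures how far a source is from maximum entropy:
R = H_max - H(X)

Maximum entropy for 8 symbols: H_max = log_2(8) = 3.0000 bits
Actual entropy: H(X) = 2.9235 bits
Redundancy: R = 3.0000 - 2.9235 = 0.0765 bits

This redundancy represents potential for compression: the source could be compressed by 0.0765 bits per symbol.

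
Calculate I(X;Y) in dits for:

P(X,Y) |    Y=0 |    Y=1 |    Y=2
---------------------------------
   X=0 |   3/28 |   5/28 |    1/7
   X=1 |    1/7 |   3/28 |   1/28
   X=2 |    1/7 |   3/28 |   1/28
0.0198 dits

Mutual information: I(X;Y) = H(X) + H(Y) - H(X,Y)

Marginals:
P(X) = (3/7, 2/7, 2/7), H(X) = 0.4686 dits
P(Y) = (11/28, 11/28, 3/14), H(Y) = 0.4622 dits

Joint entropy: H(X,Y) = 0.9110 dits

I(X;Y) = 0.4686 + 0.4622 - 0.9110 = 0.0198 dits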